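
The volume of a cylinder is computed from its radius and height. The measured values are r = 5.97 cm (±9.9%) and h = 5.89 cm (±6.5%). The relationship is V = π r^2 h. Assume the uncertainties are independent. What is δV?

137 cm^3

Relative error in a monomial: (δV/V)² = Σ (nᵢ · δxᵢ/xᵢ)².
  (2·δr/r)² = (2×0.0990)² = 0.0392;  (1·δh/h)² = (1×0.0650)² = 0.00423
δV/V = √(0.0434) = 0.208
V = 659 cm^3, so δV = 0.208 × 659 = 137 cm^3.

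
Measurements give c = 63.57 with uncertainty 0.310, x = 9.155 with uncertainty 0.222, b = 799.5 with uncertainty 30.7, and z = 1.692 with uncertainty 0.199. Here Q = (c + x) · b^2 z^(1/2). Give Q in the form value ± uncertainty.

(6.047 ± 0.586) × 10^7

Let u = c + x = 72.72. δu = √(δc² + δx²) = √(0.0961 + 0.0493) = 0.381, so δu/u = 0.00524.
Q is then a monomial in u, b, z:
δQ/Q = √((δu/u)² + (2·δb/b)² + (½·δz/z)²) = √(2.75e-05 + 0.00590 + 0.00346) = 0.0969
Q = 6.047e+07, so δQ = 0.0969 × 6.047e+07 = 5.86e+06.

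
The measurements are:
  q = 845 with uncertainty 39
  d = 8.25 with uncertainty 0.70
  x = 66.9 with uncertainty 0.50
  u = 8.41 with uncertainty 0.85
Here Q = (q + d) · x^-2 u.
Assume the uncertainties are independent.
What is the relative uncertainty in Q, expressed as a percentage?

11.2%

Let w = q + d = 853. δw = √(δq² + δd²) = √(1520 + 0.490) = 39.0, so δw/w = 0.0457.
Q is then a monomial in w, x, u:
δQ/Q = √((δw/w)² + (-2·δx/x)² + (1·δu/u)²) = √(0.00209 + 0.000223 + 0.0102) = 0.112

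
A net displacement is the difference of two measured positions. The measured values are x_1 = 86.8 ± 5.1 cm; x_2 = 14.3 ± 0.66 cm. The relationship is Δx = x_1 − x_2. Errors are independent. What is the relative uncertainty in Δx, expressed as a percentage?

For a sum/difference, combine absolute errors in quadrature:
  (δx_1)² = 26.0;  (δx_2)² = 0.436
δΔx = √(26.4) = 5.14 cm
Δx = 72.5 cm, so δΔx/Δx = 5.14/72.5 = 0.0709.

7.09%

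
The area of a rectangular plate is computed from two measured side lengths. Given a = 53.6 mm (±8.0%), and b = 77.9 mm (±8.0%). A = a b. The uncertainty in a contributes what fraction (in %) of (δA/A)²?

(δA/A)² = (1·δa/a)² + (1·δb/b)²
  a term: (1×0.0800)² = 0.00640
  b term: (1×0.0800)² = 0.00640
Total = 0.0128. Share from a = 0.00640/0.0128 = 0.500.

50.0%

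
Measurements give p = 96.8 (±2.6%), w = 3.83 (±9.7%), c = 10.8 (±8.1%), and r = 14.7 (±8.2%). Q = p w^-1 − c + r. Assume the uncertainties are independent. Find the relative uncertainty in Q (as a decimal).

0.101

Let h = p·w^-1 = 25.3. δh/h = √((1·δp/p)² + (-1·δw/w)²) = √(0.000676 + 0.00941) = 0.100, so δh = 2.54.
Q = h − c + r: δQ = √(δh² + δc² + δr²) = √(6.44 + 0.765 + 1.45) = 2.94
Q = 29.2, so δQ/Q = 2.94/29.2 = 0.101.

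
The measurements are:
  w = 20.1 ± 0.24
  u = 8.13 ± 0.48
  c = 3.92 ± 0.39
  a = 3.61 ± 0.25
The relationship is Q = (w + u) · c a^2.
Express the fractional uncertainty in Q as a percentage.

Let h = w + u = 28.2. δh = √(δw² + δu²) = √(0.0576 + 0.230) = 0.537, so δh/h = 0.0190.
Q is then a monomial in h, c, a:
δQ/Q = √((δh/h)² + (1·δc/c)² + (2·δa/a)²) = √(0.000361 + 0.00990 + 0.0192) = 0.172

17.2%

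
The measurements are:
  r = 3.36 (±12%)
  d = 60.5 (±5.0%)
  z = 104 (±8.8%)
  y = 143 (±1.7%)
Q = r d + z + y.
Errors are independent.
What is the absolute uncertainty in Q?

Let p = r·d = 203. δp/p = √((1·δr/r)² + (1·δd/d)²) = √(0.0144 + 0.00250) = 0.130, so δp = 26.4.
Q = p + z + y: δQ = √(δp² + δz² + δy²) = √(698 + 83.8 + 5.91) = 28.1

28.1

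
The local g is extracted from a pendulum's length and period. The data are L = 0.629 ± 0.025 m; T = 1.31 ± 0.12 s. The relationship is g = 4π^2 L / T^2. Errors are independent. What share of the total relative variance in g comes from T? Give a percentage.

95.5%

(δg/g)² = (1·δL/L)² + (-2·δT/T)²
  L term: (1×0.0397)² = 0.00158
  T term: (-2×0.0916)² = 0.0336
Total = 0.0351. Share from T = 0.0336/0.0351 = 0.955.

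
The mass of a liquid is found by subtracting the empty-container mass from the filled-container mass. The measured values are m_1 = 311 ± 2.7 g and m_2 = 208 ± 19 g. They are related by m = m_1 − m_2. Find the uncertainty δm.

Each term contributes (cᵢ δxᵢ)² to (δm)²:
  (δm_1)² = 7.29;  (δm_2)² = 361
δm = √(368) = 19.2 g

19.2 g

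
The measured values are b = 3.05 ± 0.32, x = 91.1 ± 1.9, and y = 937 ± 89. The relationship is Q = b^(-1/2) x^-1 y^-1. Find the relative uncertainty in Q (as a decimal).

0.110

Each factor contributes (exponent × relative error)² to (δQ/Q)²:
  (−½·δb/b)² = (-0.5×0.105)² = 0.00275;  (-1·δx/x)² = (-1×0.0209)² = 0.000435;  (-1·δy/y)² = (-1×0.0950)² = 0.00902
δQ/Q = √(0.0122) = 0.110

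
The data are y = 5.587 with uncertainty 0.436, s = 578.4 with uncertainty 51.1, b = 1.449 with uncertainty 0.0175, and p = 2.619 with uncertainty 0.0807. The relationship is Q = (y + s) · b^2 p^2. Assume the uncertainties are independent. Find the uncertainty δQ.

Let u = y + s = 584.0. δu = √(δy² + δs²) = √(0.190 + 2610) = 51.1, so δu/u = 0.0875.
Q is then a monomial in u, b, p:
δQ/Q = √((δu/u)² + (2·δb/b)² + (2·δp/p)²) = √(0.00766 + 0.000583 + 0.00380) = 0.110
Q = 8410, so δQ = 0.110 × 8410 = 923.

923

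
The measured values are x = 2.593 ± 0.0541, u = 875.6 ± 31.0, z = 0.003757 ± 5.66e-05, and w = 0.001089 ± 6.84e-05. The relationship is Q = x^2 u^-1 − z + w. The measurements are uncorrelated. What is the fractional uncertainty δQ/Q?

0.0857

Let p = x^2·u^-1 = 0.007679. δp/p = √((2·δx/x)² + (-1·δu/u)²) = √(0.00174 + 0.00125) = 0.0547, so δp = 0.000420.
Q = p − z + w: δQ = √(δp² + δz² + δw²) = √(1.77e-07 + 3.2e-09 + 4.68e-09) = 0.000429
Q = 0.005011, so δQ/Q = 0.000429/0.005011 = 0.0857.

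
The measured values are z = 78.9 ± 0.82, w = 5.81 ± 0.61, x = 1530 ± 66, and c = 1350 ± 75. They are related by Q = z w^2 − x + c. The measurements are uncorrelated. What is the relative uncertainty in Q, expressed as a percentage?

Let p = z·w^2 = 2660. δp/p = √((1·δz/z)² + (2·δw/w)²) = √(0.000108 + 0.0441) = 0.210, so δp = 560.
Q = p − x + c: δQ = √(δp² + δx² + δc²) = √(3.14e+05 + 4360 + 5620) = 569
Q = 2480, so δQ/Q = 569/2480 = 0.229.

22.9%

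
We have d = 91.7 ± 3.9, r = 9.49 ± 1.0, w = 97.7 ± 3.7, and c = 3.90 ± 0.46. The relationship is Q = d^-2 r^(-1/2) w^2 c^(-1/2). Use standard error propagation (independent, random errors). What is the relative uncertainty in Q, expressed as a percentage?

13.9%

Relative error in a monomial: (δQ/Q)² = Σ (nᵢ · δxᵢ/xᵢ)².
  (-2·δd/d)² = (-2×0.0425)² = 0.00724;  (−½·δr/r)² = (-0.5×0.105)² = 0.00278;  (2·δw/w)² = (2×0.0379)² = 0.00574;  (−½·δc/c)² = (-0.5×0.118)² = 0.00348
δQ/Q = √(0.0192) = 0.139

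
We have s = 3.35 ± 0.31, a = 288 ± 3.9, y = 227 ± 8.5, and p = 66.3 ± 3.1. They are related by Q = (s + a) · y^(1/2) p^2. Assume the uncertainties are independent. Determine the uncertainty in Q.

1.86e+06

Let u = s + a = 291. δu = √(δs² + δa²) = √(0.0961 + 15.2) = 3.91, so δu/u = 0.0134.
Q is then a monomial in u, y, p:
δQ/Q = √((δu/u)² + (½·δy/y)² + (2·δp/p)²) = √(0.000180 + 0.000351 + 0.00874) = 0.0963
Q = 1.93e+07, so δQ = 0.0963 × 1.93e+07 = 1.86e+06.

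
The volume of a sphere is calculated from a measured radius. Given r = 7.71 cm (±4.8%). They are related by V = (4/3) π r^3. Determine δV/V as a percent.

V ∝ r^3, so δV/V = |3| · δr/r = 3 × 0.0480 = 0.144.

14.4%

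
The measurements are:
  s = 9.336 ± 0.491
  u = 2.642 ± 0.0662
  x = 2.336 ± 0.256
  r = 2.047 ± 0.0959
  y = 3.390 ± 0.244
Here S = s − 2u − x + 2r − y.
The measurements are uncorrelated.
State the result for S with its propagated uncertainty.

For a sum/difference, combine absolute errors in quadrature:
  (δs)² = 0.241;  (2·δu)² = 0.0175;  (δx)² = 0.0655;  (2·δr)² = 0.0368;  (δy)² = 0.0595
δS = √(0.420) = 0.648
S = 2.420.

2.420 ± 0.648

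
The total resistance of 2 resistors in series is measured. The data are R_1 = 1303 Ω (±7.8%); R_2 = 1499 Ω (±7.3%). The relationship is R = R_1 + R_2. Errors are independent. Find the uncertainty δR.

Sums and differences: (δR)² = Σ (cᵢ δxᵢ)².
  (δR_1)² = 10300;  (δR_2)² = 12000
δR = √(22300) = 149 Ω

149 Ω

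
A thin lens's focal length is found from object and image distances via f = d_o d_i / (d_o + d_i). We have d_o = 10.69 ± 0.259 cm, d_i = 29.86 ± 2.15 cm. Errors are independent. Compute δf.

0.205 cm

∂f/∂d_o = (d_i/(d_o+d_i))² = 0.542;  ∂f/∂d_i = (d_o/(d_o+d_i))² = 0.0695
δf = √((∂f/∂d_o · δd_o)² + (∂f/∂d_i · δd_i)²) = √(0.0197 + 0.0223) = 0.205 cm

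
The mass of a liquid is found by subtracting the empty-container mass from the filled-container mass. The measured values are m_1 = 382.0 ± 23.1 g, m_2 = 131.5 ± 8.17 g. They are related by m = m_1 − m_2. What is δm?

For a sum/difference, combine absolute errors in quadrature:
  (δm_1)² = 534;  (δm_2)² = 66.7
δm = √(600) = 24.5 g

24.5 g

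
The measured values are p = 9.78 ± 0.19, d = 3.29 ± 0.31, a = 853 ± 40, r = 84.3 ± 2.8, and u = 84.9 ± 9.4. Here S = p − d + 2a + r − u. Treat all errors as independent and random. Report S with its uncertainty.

1710 ± 80.6

For a sum/difference, combine absolute errors in quadrature:
  (δp)² = 0.0361;  (δd)² = 0.0961;  (2·δa)² = 6400;  (δr)² = 7.84;  (δu)² = 88.4
δS = √(6500) = 80.6
S = 1710.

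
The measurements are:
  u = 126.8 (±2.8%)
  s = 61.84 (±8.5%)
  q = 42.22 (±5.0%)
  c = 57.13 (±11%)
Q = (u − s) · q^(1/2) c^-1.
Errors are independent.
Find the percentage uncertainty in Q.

14.9%

Let w = u − s = 64.96. δw = √(δu² + δs²) = √(12.6 + 27.6) = 6.34, so δw/w = 0.0976.
Q is then a monomial in w, q, c:
δQ/Q = √((δw/w)² + (½·δq/q)² + (-1·δc/c)²) = √(0.00953 + 0.000625 + 0.0121) = 0.149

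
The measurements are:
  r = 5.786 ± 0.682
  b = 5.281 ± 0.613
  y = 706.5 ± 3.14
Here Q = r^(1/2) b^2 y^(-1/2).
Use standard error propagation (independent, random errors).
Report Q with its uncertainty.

2.524 ± 0.605

Each factor contributes (exponent × relative error)² to (δQ/Q)²:
  (½·δr/r)² = (0.5×0.118)² = 0.00347;  (2·δb/b)² = (2×0.116)² = 0.0539;  (−½·δy/y)² = (-0.5×0.00444)² = 4.94e-06
δQ/Q = √(0.0574) = 0.240
Q = 2.524, so δQ = 0.240 × 2.524 = 0.605.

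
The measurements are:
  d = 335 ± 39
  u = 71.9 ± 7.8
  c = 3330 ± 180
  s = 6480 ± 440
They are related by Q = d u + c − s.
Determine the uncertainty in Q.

Let p = d·u = 24100. δp/p = √((1·δd/d)² + (1·δu/u)²) = √(0.0136 + 0.0118) = 0.159, so δp = 3830.
Q = p + c − s: δQ = √(δp² + δc² + δs²) = √(1.47e+07 + 32400 + 1.94e+05) = 3860

3860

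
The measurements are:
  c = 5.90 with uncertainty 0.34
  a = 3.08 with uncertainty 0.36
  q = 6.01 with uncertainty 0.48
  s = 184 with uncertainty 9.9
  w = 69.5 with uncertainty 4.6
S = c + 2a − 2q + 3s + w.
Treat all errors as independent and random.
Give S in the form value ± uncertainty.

622 ± 30.1

For a sum/difference, combine absolute errors in quadrature:
  (δc)² = 0.116;  (2·δa)² = 0.518;  (2·δq)² = 0.922;  (3·δs)² = 882;  (δw)² = 21.2
δS = √(905) = 30.1
S = 622.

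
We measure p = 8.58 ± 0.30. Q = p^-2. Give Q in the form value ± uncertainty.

Q ∝ p^-2, so δQ/Q = |-2| · δp/p = 2 × 0.0350 = 0.0699.
Q = 0.0136, so δQ = 0.0699 × 0.0136 = 0.000950.

0.0136 ± 0.000950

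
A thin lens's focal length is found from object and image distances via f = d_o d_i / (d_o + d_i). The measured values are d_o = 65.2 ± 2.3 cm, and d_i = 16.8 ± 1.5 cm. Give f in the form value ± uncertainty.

13.4 ± 0.953 cm

∂f/∂d_o = (d_i/(d_o+d_i))² = 0.0420;  ∂f/∂d_i = (d_o/(d_o+d_i))² = 0.632
δf = √((∂f/∂d_o · δd_o)² + (∂f/∂d_i · δd_i)²) = √(0.00932 + 0.899) = 0.953 cm
f = 13.4 cm.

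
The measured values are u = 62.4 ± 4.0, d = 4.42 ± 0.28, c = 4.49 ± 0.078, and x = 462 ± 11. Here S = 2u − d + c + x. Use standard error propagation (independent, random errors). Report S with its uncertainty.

S is a linear combination, so absolute uncertainties add in quadrature:
  (2·δu)² = 64.0;  (δd)² = 0.0784;  (δc)² = 0.00608;  (δx)² = 121
δS = √(185) = 13.6
S = 587.

587 ± 13.6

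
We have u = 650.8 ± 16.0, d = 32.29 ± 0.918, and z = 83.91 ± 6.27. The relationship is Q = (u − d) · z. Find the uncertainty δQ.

Let w = u − d = 618.5. δw = √(δu² + δd²) = √(256 + 0.843) = 16.0, so δw/w = 0.0259.
Q is then a monomial in w, z:
δQ/Q = √((δw/w)² + (1·δz/z)²) = √(0.000671 + 0.00558) = 0.0791
Q = 51900, so δQ = 0.0791 × 51900 = 4100.

4100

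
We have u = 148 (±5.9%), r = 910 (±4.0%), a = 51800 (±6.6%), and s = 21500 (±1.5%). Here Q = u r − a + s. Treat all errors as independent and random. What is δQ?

Let p = u·r = 1.35e+05. δp/p = √((1·δu/u)² + (1·δr/r)²) = √(0.00348 + 0.00160) = 0.0713, so δp = 9600.
Q = p − a + s: δQ = √(δp² + δa² + δs²) = √(9.22e+07 + 1.17e+07 + 1.04e+05) = 10200

10200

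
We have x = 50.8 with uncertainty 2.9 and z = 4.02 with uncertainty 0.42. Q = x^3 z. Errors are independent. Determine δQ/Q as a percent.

Q is a product of powers, so relative uncertainties combine in quadrature:
  (3·δx/x)² = (3×0.0571)² = 0.0293;  (1·δz/z)² = (1×0.104)² = 0.0109
δQ/Q = √(0.0402) = 0.201

20.1%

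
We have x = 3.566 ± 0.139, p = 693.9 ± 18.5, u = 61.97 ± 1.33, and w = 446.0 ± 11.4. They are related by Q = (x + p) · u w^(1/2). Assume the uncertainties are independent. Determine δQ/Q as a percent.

Let h = x + p = 697.5. δh = √(δx² + δp²) = √(0.0193 + 342) = 18.5, so δh/h = 0.0265.
Q is then a monomial in h, u, w:
δQ/Q = √((δh/h)² + (1·δu/u)² + (½·δw/w)²) = √(0.000704 + 0.000461 + 0.000163) = 0.0364

3.64%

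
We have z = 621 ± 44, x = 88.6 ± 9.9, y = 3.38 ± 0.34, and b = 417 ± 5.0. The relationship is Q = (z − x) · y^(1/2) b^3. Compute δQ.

Let u = z − x = 532. δu = √(δz² + δx²) = √(1940 + 98.0) = 45.1, so δu/u = 0.0847.
Q is then a monomial in u, y, b:
δQ/Q = √((δu/u)² + (½·δy/y)² + (3·δb/b)²) = √(0.00718 + 0.00253 + 0.00129) = 0.105
Q = 7.1e+10, so δQ = 0.105 × 7.1e+10 = 7.44e+09.

7.44e+09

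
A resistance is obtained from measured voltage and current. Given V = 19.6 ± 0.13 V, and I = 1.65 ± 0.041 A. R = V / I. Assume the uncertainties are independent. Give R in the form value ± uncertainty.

Products/powers → add relative errors in quadrature, weighted by exponent:
  (1·δV/V)² = (1×0.00663)² = 4.4e-05;  (-1·δI/I)² = (-1×0.0248)² = 0.000617
δR/R = √(0.000661) = 0.0257
R = 11.9 Ω, so δR = 0.0257 × 11.9 = 0.306 Ω.

11.9 ± 0.306 Ω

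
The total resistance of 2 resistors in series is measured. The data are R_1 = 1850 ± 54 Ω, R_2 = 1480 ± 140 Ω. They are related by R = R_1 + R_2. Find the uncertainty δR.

Absolute uncertainties add in quadrature for a linear combination:
  (δR_1)² = 2920;  (δR_2)² = 19600
δR = √(22500) = 150 Ω

150 Ω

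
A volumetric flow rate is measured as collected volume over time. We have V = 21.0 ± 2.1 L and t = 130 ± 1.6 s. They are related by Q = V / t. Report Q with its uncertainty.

Each factor contributes (exponent × relative error)² to (δQ/Q)²:
  (1·δV/V)² = (1×0.100)² = 0.0100;  (-1·δt/t)² = (-1×0.0123)² = 0.000151
δQ/Q = √(0.0102) = 0.101
Q = 0.162 L/s, so δQ = 0.101 × 0.162 = 0.0163 L/s.

0.162 ± 0.0163 L/s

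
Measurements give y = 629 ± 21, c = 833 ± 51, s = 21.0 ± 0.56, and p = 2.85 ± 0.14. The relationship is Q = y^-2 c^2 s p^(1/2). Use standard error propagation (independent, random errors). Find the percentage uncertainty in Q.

14.4%

Products/powers → add relative errors in quadrature, weighted by exponent:
  (-2·δy/y)² = (-2×0.0334)² = 0.00446;  (2·δc/c)² = (2×0.0612)² = 0.0150;  (1·δs/s)² = (1×0.0267)² = 0.000711;  (½·δp/p)² = (0.5×0.0491)² = 0.000603
δQ/Q = √(0.0208) = 0.144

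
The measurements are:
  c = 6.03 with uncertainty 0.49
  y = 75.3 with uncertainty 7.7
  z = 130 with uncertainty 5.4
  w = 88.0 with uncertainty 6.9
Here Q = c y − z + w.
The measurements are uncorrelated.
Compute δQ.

Let p = c·y = 454. δp/p = √((1·δc/c)² + (1·δy/y)²) = √(0.00660 + 0.0105) = 0.131, so δp = 59.3.
Q = p − z + w: δQ = √(δp² + δz² + δw²) = √(3520 + 29.2 + 47.6) = 59.9

59.9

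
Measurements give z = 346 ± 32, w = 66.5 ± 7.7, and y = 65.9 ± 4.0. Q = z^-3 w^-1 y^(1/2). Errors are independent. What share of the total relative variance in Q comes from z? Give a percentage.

(δQ/Q)² = (-3·δz/z)² + (-1·δw/w)² + (½·δy/y)²
  z term: (-3×0.0925)² = 0.0770
  w term: (-1×0.116)² = 0.0134
  y term: (0.5×0.0607)² = 0.000921
Total = 0.0913. Share from z = 0.0770/0.0913 = 0.843.

84.3%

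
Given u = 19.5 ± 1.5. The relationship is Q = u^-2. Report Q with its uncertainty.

Q ∝ u^-2, so δQ/Q = |-2| · δu/u = 2 × 0.0769 = 0.154.
Q = 0.00263, so δQ = 0.154 × 0.00263 = 0.000405.

0.00263 ± 0.000405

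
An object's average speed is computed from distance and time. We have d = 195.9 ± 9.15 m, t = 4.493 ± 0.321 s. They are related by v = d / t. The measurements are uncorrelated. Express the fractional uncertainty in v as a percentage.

8.54%

Each factor contributes (exponent × relative error)² to (δv/v)²:
  (1·δd/d)² = (1×0.0467)² = 0.00218;  (-1·δt/t)² = (-1×0.0714)² = 0.00510
δv/v = √(0.00729) = 0.0854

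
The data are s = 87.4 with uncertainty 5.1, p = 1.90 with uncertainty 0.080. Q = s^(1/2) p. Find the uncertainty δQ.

0.910

For a monomial Q ∝ s^(1/2), p, fractional errors add in quadrature:
  (½·δs/s)² = (0.5×0.0584)² = 0.000851;  (1·δp/p)² = (1×0.0421)² = 0.00177
δQ/Q = √(0.00262) = 0.0512
Q = 17.8, so δQ = 0.0512 × 17.8 = 0.910.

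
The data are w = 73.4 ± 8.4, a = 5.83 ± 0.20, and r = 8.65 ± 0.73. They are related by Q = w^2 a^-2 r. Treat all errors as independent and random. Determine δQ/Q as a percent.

For a monomial Q ∝ w^2, a^-2, r, fractional errors add in quadrature:
  (2·δw/w)² = (2×0.114)² = 0.0524;  (-2·δa/a)² = (-2×0.0343)² = 0.00471;  (1·δr/r)² = (1×0.0844)² = 0.00712
δQ/Q = √(0.0642) = 0.253

25.3%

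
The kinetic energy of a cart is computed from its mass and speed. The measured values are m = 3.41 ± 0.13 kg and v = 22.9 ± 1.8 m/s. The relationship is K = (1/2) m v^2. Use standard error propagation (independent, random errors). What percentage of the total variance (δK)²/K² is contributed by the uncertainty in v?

(δK/K)² = (1·δm/m)² + (2·δv/v)²
  m term: (1×0.0381)² = 0.00145
  v term: (2×0.0786)² = 0.0247
Total = 0.0262. Share from v = 0.0247/0.0262 = 0.944.

94.4%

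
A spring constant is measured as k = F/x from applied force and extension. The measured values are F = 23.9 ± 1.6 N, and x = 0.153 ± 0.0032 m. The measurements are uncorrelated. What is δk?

11.0 N/m

k is a product of powers, so relative uncertainties combine in quadrature:
  (1·δF/F)² = (1×0.0669)² = 0.00448;  (-1·δx/x)² = (-1×0.0209)² = 0.000437
δk/k = √(0.00492) = 0.0701
k = 156 N/m, so δk = 0.0701 × 156 = 11.0 N/m.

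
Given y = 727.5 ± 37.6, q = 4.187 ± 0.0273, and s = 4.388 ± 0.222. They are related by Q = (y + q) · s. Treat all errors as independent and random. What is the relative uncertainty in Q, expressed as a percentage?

7.21%

Let u = y + q = 731.7. δu = √(δy² + δq²) = √(1410 + 0.000745) = 37.6, so δu/u = 0.0514.
Q is then a monomial in u, s:
δQ/Q = √((δu/u)² + (1·δs/s)²) = √(0.00264 + 0.00256) = 0.0721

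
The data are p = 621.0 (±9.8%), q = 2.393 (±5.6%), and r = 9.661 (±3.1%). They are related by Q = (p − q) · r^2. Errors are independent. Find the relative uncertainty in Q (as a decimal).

Let u = p − q = 618.6. δu = √(δp² + δq²) = √(3700 + 0.0180) = 60.9, so δu/u = 0.0984.
Q is then a monomial in u, r:
δQ/Q = √((δu/u)² + (2·δr/r)²) = √(0.00968 + 0.00384) = 0.116

0.116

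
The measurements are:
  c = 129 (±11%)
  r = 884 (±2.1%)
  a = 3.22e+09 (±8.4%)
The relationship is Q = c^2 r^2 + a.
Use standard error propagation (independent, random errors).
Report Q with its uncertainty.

(1.62 ± 0.293) × 10^10

Let p = c^2·r^2 = 1.3e+10. δp/p = √((2·δc/c)² + (2·δr/r)²) = √(0.0484 + 0.00176) = 0.224, so δp = 2.91e+09.
Q = p + a: δQ = √(δp² + δa²) = √(8.48e+18 + 7.32e+16) = 2.93e+09
Q = 1.62e+10.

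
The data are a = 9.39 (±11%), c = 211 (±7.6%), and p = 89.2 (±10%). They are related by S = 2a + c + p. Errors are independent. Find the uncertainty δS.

18.5

S is a linear combination, so absolute uncertainties add in quadrature:
  (2·δa)² = 4.27;  (δc)² = 257;  (δp)² = 79.6
δS = √(341) = 18.5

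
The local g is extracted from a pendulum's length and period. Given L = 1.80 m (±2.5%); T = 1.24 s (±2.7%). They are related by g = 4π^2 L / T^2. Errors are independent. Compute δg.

2.75 m/s^2

Relative error in a monomial: (δg/g)² = Σ (nᵢ · δxᵢ/xᵢ)².
  (1·δL/L)² = (1×0.0250)² = 0.000625;  (-2·δT/T)² = (-2×0.0270)² = 0.00292
δg/g = √(0.00354) = 0.0595
g = 46.2 m/s^2, so δg = 0.0595 × 46.2 = 2.75 m/s^2.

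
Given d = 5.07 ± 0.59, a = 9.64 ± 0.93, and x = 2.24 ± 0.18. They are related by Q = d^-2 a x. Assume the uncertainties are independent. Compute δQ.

0.222

Q is a product of powers, so relative uncertainties combine in quadrature:
  (-2·δd/d)² = (-2×0.116)² = 0.0542;  (1·δa/a)² = (1×0.0965)² = 0.00931;  (1·δx/x)² = (1×0.0804)² = 0.00646
δQ/Q = √(0.0699) = 0.264
Q = 0.840, so δQ = 0.264 × 0.840 = 0.222.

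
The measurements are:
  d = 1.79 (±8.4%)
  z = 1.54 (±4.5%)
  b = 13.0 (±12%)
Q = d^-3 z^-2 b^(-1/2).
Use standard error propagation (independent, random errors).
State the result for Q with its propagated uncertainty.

Each factor contributes (exponent × relative error)² to (δQ/Q)²:
  (-3·δd/d)² = (-3×0.0840)² = 0.0635;  (-2·δz/z)² = (-2×0.0450)² = 0.00810;  (−½·δb/b)² = (-0.5×0.120)² = 0.00360
δQ/Q = √(0.0752) = 0.274
Q = 0.0204, so δQ = 0.274 × 0.0204 = 0.00559.

0.0204 ± 0.00559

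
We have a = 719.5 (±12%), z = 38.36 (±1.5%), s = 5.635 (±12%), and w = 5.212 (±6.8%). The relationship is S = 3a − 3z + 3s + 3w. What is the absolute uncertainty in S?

259

Absolute uncertainties add in quadrature for a linear combination:
  (3·δa)² = 67100;  (3·δz)² = 2.98;  (3·δs)² = 4.12;  (3·δw)² = 1.13
δS = √(67100) = 259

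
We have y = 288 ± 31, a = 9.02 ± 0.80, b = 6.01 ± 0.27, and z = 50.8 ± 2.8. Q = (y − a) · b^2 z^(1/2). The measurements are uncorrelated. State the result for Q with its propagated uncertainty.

71800 ± 10500

Let u = y − a = 279. δu = √(δy² + δa²) = √(961 + 0.640) = 31.0, so δu/u = 0.111.
Q is then a monomial in u, b, z:
δQ/Q = √((δu/u)² + (2·δb/b)² + (½·δz/z)²) = √(0.0124 + 0.00807 + 0.000760) = 0.146
Q = 71800, so δQ = 0.146 × 71800 = 10500.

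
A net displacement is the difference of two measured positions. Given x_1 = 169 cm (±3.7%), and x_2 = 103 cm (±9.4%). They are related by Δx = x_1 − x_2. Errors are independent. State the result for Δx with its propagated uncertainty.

66.0 ± 11.5 cm

Absolute uncertainties add in quadrature for a linear combination:
  (δx_1)² = 39.1;  (δx_2)² = 93.7
δΔx = √(133) = 11.5 cm
Δx = 66.0 cm.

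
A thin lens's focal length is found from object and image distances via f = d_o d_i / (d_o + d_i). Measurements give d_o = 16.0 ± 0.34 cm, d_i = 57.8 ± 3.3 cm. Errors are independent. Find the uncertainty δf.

0.260 cm

∂f/∂d_o = (d_i/(d_o+d_i))² = 0.613;  ∂f/∂d_i = (d_o/(d_o+d_i))² = 0.0470
δf = √((∂f/∂d_o · δd_o)² + (∂f/∂d_i · δd_i)²) = √(0.0435 + 0.0241) = 0.260 cm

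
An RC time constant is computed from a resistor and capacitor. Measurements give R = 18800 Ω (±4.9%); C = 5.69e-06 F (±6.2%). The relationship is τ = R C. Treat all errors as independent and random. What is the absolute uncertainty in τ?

0.00845 s

Products/powers → add relative errors in quadrature, weighted by exponent:
  (1·δR/R)² = (1×0.0490)² = 0.00240;  (1·δC/C)² = (1×0.0620)² = 0.00384
δτ/τ = √(0.00624) = 0.0790
τ = 0.107 s, so δτ = 0.0790 × 0.107 = 0.00845 s.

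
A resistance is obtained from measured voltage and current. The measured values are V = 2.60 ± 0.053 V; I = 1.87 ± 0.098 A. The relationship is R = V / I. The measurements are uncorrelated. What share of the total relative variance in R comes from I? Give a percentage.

(δR/R)² = (1·δV/V)² + (-1·δI/I)²
  V term: (1×0.0204)² = 0.000416
  I term: (-1×0.0524)² = 0.00275
Total = 0.00316. Share from I = 0.00275/0.00316 = 0.869.

86.9%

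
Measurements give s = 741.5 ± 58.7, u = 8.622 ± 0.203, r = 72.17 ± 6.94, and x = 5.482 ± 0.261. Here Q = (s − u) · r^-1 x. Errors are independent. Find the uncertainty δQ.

7.45

Let w = s − u = 732.9. δw = √(δs² + δu²) = √(3450 + 0.0412) = 58.7, so δw/w = 0.0801.
Q is then a monomial in w, r, x:
δQ/Q = √((δw/w)² + (-1·δr/r)² + (1·δx/x)²) = √(0.00642 + 0.00925 + 0.00227) = 0.134
Q = 55.67, so δQ = 0.134 × 55.67 = 7.45.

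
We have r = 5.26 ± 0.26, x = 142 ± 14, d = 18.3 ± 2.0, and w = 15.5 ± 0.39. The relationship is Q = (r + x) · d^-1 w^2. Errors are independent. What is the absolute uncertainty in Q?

296

Let u = r + x = 147. δu = √(δr² + δx²) = √(0.0676 + 196) = 14.0, so δu/u = 0.0951.
Q is then a monomial in u, d, w:
δQ/Q = √((δu/u)² + (-1·δd/d)² + (2·δw/w)²) = √(0.00904 + 0.0119 + 0.00253) = 0.153
Q = 1930, so δQ = 0.153 × 1930 = 296.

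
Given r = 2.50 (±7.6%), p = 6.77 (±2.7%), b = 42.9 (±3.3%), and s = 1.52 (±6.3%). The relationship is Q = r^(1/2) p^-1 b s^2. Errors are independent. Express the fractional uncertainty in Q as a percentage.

13.8%

Since Q is a product/quotient, work with relative uncertainties:
  (½·δr/r)² = (0.5×0.0760)² = 0.00144;  (-1·δp/p)² = (-1×0.0270)² = 0.000729;  (1·δb/b)² = (1×0.0330)² = 0.00109;  (2·δs/s)² = (2×0.0630)² = 0.0159
δQ/Q = √(0.0191) = 0.138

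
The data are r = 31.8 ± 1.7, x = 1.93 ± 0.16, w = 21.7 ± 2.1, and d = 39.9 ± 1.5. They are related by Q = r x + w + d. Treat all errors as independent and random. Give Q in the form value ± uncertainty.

123 ± 6.58

Let p = r·x = 61.4. δp/p = √((1·δr/r)² + (1·δx/x)²) = √(0.00286 + 0.00687) = 0.0986, so δp = 6.05.
Q = p + w + d: δQ = √(δp² + δw² + δd²) = √(36.7 + 4.41 + 2.25) = 6.58
Q = 123.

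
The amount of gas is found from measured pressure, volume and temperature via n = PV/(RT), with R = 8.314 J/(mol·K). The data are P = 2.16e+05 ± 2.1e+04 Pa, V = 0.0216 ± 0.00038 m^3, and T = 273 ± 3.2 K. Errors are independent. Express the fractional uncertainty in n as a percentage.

9.95%

Relative error in a monomial: (δn/n)² = Σ (nᵢ · δxᵢ/xᵢ)².
  (1·δP/P)² = (1×0.0972)² = 0.00945;  (1·δV/V)² = (1×0.0176)² = 0.000309;  (-1·δT/T)² = (-1×0.0117)² = 0.000137
δn/n = √(0.00990) = 0.0995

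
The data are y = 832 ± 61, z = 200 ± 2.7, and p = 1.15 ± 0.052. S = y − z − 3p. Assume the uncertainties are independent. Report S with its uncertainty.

For a sum/difference, combine absolute errors in quadrature:
  (δy)² = 3720;  (δz)² = 7.29;  (3·δp)² = 0.0243
δS = √(3730) = 61.1
S = 629.

629 ± 61.1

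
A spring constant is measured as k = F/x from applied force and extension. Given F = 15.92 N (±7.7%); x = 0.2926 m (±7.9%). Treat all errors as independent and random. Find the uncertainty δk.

6.00 N/m

Products/powers → add relative errors in quadrature, weighted by exponent:
  (1·δF/F)² = (1×0.0770)² = 0.00593;  (-1·δx/x)² = (-1×0.0790)² = 0.00624
δk/k = √(0.0122) = 0.110
k = 54.41 N/m, so δk = 0.110 × 54.41 = 6.00 N/m.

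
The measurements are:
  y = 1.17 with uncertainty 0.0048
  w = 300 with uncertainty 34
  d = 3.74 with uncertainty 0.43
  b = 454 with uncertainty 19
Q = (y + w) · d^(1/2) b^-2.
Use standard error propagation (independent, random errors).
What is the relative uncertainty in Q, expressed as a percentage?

15.2%

Let u = y + w = 301. δu = √(δy² + δw²) = √(2.3e-05 + 1160) = 34.0, so δu/u = 0.113.
Q is then a monomial in u, d, b:
δQ/Q = √((δu/u)² + (½·δd/d)² + (-2·δb/b)²) = √(0.0127 + 0.00330 + 0.00701) = 0.152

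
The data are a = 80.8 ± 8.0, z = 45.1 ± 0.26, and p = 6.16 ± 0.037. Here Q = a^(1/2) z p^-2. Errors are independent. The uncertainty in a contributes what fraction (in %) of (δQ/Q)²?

(δQ/Q)² = (½·δa/a)² + (1·δz/z)² + (-2·δp/p)²
  a term: (0.5×0.0990)² = 0.00245
  z term: (1×0.00576)² = 3.32e-05
  p term: (-2×0.00601)² = 0.000144
Total = 0.00263. Share from a = 0.00245/0.00263 = 0.932.

93.2%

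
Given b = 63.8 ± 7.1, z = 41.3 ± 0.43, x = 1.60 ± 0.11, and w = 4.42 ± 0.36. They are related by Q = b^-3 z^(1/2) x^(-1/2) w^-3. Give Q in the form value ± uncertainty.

For a monomial Q ∝ b^-3, z^(1/2), x^(-1/2), w^-3, fractional errors add in quadrature:
  (-3·δb/b)² = (-3×0.111)² = 0.111;  (½·δz/z)² = (0.5×0.0104)² = 2.71e-05;  (−½·δx/x)² = (-0.5×0.0687)² = 0.00118;  (-3·δw/w)² = (-3×0.0814)² = 0.0597
δQ/Q = √(0.172) = 0.415
Q = 2.27e-07, so δQ = 0.415 × 2.27e-07 = 9.41e-08.

(2.27 ± 0.941) × 10^-7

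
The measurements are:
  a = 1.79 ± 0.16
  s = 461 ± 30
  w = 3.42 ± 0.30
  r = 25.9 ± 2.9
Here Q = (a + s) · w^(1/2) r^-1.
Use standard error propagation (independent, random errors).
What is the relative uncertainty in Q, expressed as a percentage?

13.7%

Let u = a + s = 463. δu = √(δa² + δs²) = √(0.0256 + 900) = 30.0, so δu/u = 0.0648.
Q is then a monomial in u, w, r:
δQ/Q = √((δu/u)² + (½·δw/w)² + (-1·δr/r)²) = √(0.00420 + 0.00192 + 0.0125) = 0.137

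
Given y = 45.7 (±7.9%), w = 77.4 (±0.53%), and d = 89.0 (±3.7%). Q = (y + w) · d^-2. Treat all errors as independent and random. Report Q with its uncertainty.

0.0155 ± 0.00124

Let u = y + w = 123. δu = √(δy² + δw²) = √(13.0 + 0.168) = 3.63, so δu/u = 0.0295.
Q is then a monomial in u, d:
δQ/Q = √((δu/u)² + (-2·δd/d)²) = √(0.000871 + 0.00548) = 0.0797
Q = 0.0155, so δQ = 0.0797 × 0.0155 = 0.00124.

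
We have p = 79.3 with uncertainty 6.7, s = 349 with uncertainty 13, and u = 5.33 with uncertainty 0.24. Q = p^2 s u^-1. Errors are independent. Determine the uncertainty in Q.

73600

Relative error in a monomial: (δQ/Q)² = Σ (nᵢ · δxᵢ/xᵢ)².
  (2·δp/p)² = (2×0.0845)² = 0.0286;  (1·δs/s)² = (1×0.0372)² = 0.00139;  (-1·δu/u)² = (-1×0.0450)² = 0.00203
δQ/Q = √(0.0320) = 0.179
Q = 4.12e+05, so δQ = 0.179 × 4.12e+05 = 73600.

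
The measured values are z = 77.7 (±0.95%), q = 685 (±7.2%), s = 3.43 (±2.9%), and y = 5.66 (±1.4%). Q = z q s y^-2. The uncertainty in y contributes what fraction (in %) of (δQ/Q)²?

11.4%

(δQ/Q)² = (1·δz/z)² + (1·δq/q)² + (1·δs/s)² + (-2·δy/y)²
  z term: (1×0.00950)² = 9.02e-05
  q term: (1×0.0720)² = 0.00518
  s term: (1×0.0290)² = 0.000841
  y term: (-2×0.0140)² = 0.000784
Total = 0.00690. Share from y = 0.000784/0.00690 = 0.114.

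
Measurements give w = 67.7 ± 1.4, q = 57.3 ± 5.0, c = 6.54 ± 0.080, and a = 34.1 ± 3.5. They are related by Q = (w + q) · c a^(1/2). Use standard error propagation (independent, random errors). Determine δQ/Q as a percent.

Let u = w + q = 125. δu = √(δw² + δq²) = √(1.96 + 25.0) = 5.19, so δu/u = 0.0415.
Q is then a monomial in u, c, a:
δQ/Q = √((δu/u)² + (1·δc/c)² + (½·δa/a)²) = √(0.00173 + 0.000150 + 0.00263) = 0.0671

6.71%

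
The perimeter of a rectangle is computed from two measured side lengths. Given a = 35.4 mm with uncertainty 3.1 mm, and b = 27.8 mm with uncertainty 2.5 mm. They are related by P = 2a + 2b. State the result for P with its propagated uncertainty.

Each term contributes (cᵢ δxᵢ)² to (δP)²:
  (2·δa)² = 38.4;  (2·δb)² = 25.0
δP = √(63.4) = 7.96 mm
P = 126 mm.

126 ± 7.96 mm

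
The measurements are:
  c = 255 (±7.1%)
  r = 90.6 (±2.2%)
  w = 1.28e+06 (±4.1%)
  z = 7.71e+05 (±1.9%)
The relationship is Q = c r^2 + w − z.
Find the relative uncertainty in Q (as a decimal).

Let p = c·r^2 = 2.09e+06. δp/p = √((1·δc/c)² + (2·δr/r)²) = √(0.00504 + 0.00194) = 0.0835, so δp = 1.75e+05.
Q = p + w − z: δQ = √(δp² + δw² + δz²) = √(3.06e+10 + 2.75e+09 + 2.15e+08) = 1.83e+05
Q = 2.6e+06, so δQ/Q = 1.83e+05/2.6e+06 = 0.0704.

0.0704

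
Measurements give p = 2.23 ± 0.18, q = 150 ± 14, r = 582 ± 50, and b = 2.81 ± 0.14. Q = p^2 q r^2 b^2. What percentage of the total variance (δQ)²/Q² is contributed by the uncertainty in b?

13.4%

(δQ/Q)² = (2·δp/p)² + (1·δq/q)² + (2·δr/r)² + (2·δb/b)²
  p term: (2×0.0807)² = 0.0261
  q term: (1×0.0933)² = 0.00871
  r term: (2×0.0859)² = 0.0295
  b term: (2×0.0498)² = 0.00993
Total = 0.0742. Share from b = 0.00993/0.0742 = 0.134.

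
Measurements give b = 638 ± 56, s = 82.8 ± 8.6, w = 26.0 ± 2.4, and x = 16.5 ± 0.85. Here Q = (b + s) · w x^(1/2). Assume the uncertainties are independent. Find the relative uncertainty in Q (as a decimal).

0.124

Let u = b + s = 721. δu = √(δb² + δs²) = √(3140 + 74.0) = 56.7, so δu/u = 0.0786.
Q is then a monomial in u, w, x:
δQ/Q = √((δu/u)² + (1·δw/w)² + (½·δx/x)²) = √(0.00618 + 0.00852 + 0.000663) = 0.124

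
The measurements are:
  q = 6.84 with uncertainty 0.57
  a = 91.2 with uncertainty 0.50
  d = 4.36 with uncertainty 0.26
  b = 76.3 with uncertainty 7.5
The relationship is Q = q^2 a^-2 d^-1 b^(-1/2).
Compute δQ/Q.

Products/powers → add relative errors in quadrature, weighted by exponent:
  (2·δq/q)² = (2×0.0833)² = 0.0278;  (-2·δa/a)² = (-2×0.00548)² = 0.000120;  (-1·δd/d)² = (-1×0.0596)² = 0.00356;  (−½·δb/b)² = (-0.5×0.0983)² = 0.00242
δQ/Q = √(0.0339) = 0.184

0.184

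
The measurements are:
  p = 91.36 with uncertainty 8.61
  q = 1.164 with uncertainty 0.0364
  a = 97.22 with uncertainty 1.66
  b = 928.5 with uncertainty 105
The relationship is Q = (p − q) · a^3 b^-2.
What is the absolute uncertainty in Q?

Let u = p − q = 90.20. δu = √(δp² + δq²) = √(74.1 + 0.00132) = 8.61, so δu/u = 0.0955.
Q is then a monomial in u, a, b:
δQ/Q = √((δu/u)² + (3·δa/a)² + (-2·δb/b)²) = √(0.00911 + 0.00262 + 0.0512) = 0.251
Q = 96.14, so δQ = 0.251 × 96.14 = 24.1.

24.1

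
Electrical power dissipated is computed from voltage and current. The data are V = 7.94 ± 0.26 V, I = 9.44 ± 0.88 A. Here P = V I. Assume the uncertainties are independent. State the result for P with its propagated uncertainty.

Products/powers → add relative errors in quadrature, weighted by exponent:
  (1·δV/V)² = (1×0.0327)² = 0.00107;  (1·δI/I)² = (1×0.0932)² = 0.00869
δP/P = √(0.00976) = 0.0988
P = 75.0 W, so δP = 0.0988 × 75.0 = 7.41 W.

75.0 ± 7.41 W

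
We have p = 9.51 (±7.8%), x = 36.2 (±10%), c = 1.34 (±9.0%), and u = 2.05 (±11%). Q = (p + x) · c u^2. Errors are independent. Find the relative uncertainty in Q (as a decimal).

0.251

Let w = p + x = 45.7. δw = √(δp² + δx²) = √(0.550 + 13.1) = 3.70, so δw/w = 0.0808.
Q is then a monomial in w, c, u:
δQ/Q = √((δw/w)² + (1·δc/c)² + (2·δu/u)²) = √(0.00654 + 0.00810 + 0.0484) = 0.251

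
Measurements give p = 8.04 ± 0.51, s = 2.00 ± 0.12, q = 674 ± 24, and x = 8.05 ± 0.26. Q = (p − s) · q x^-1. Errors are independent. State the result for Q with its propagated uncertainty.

506 ± 50.2

Let u = p − s = 6.04. δu = √(δp² + δs²) = √(0.260 + 0.0144) = 0.524, so δu/u = 0.0867.
Q is then a monomial in u, q, x:
δQ/Q = √((δu/u)² + (1·δq/q)² + (-1·δx/x)²) = √(0.00752 + 0.00127 + 0.00104) = 0.0992
Q = 506, so δQ = 0.0992 × 506 = 50.2.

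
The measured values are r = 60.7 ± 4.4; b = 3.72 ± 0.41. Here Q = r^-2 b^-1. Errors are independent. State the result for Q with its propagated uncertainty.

(7.30 ± 1.33) × 10^-5

Since Q is a product/quotient, work with relative uncertainties:
  (-2·δr/r)² = (-2×0.0725)² = 0.0210;  (-1·δb/b)² = (-1×0.110)² = 0.0121
δQ/Q = √(0.0332) = 0.182
Q = 7.3e-05, so δQ = 0.182 × 7.3e-05 = 1.33e-05.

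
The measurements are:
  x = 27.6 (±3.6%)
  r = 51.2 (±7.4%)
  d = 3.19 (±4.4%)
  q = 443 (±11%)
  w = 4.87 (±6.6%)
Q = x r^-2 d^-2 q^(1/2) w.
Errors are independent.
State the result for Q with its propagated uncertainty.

For a monomial Q ∝ x, r^-2, d^-2, q^(1/2), w, fractional errors add in quadrature:
  (1·δx/x)² = (1×0.0360)² = 0.00130;  (-2·δr/r)² = (-2×0.0740)² = 0.0219;  (-2·δd/d)² = (-2×0.0440)² = 0.00774;  (½·δq/q)² = (0.5×0.110)² = 0.00302;  (1·δw/w)² = (1×0.0660)² = 0.00436
δQ/Q = √(0.0383) = 0.196
Q = 0.106, so δQ = 0.196 × 0.106 = 0.0208.

0.106 ± 0.0208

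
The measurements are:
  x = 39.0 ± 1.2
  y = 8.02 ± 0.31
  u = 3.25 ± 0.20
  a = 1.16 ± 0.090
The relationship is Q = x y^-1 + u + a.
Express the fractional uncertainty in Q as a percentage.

3.51%

Let p = x·y^-1 = 4.86. δp/p = √((1·δx/x)² + (-1·δy/y)²) = √(0.000947 + 0.00149) = 0.0494, so δp = 0.240.
Q = p + u + a: δQ = √(δp² + δu² + δa²) = √(0.0577 + 0.0400 + 0.00810) = 0.325
Q = 9.27, so δQ/Q = 0.325/9.27 = 0.0351.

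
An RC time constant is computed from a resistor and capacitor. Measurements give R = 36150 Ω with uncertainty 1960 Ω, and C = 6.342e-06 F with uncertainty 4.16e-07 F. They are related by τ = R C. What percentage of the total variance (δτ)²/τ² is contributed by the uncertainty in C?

59.4%

(δτ/τ)² = (1·δR/R)² + (1·δC/C)²
  R term: (1×0.0542)² = 0.00294
  C term: (1×0.0656)² = 0.00430
Total = 0.00724. Share from C = 0.00430/0.00724 = 0.594.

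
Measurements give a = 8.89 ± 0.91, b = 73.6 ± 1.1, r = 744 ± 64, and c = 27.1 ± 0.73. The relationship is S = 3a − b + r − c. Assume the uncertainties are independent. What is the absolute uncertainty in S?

64.1

For a sum/difference, combine absolute errors in quadrature:
  (3·δa)² = 7.45;  (δb)² = 1.21;  (δr)² = 4100;  (δc)² = 0.533
δS = √(4110) = 64.1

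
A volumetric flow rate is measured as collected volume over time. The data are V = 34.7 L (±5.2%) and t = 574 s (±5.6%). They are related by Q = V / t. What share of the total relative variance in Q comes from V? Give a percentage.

46.3%

(δQ/Q)² = (1·δV/V)² + (-1·δt/t)²
  V term: (1×0.0520)² = 0.00270
  t term: (-1×0.0560)² = 0.00314
Total = 0.00584. Share from V = 0.00270/0.00584 = 0.463.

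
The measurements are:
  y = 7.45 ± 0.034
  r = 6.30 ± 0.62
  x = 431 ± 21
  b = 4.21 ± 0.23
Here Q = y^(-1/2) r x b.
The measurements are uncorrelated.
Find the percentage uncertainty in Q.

12.3%

Relative error in a monomial: (δQ/Q)² = Σ (nᵢ · δxᵢ/xᵢ)².
  (−½·δy/y)² = (-0.5×0.00456)² = 5.21e-06;  (1·δr/r)² = (1×0.0984)² = 0.00969;  (1·δx/x)² = (1×0.0487)² = 0.00237;  (1·δb/b)² = (1×0.0546)² = 0.00298
δQ/Q = √(0.0150) = 0.123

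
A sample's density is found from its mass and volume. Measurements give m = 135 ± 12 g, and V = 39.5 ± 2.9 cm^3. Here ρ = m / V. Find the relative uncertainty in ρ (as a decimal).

ρ is a product of powers, so relative uncertainties combine in quadrature:
  (1·δm/m)² = (1×0.0889)² = 0.00790;  (-1·δV/V)² = (-1×0.0734)² = 0.00539
δρ/ρ = √(0.0133) = 0.115

0.115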